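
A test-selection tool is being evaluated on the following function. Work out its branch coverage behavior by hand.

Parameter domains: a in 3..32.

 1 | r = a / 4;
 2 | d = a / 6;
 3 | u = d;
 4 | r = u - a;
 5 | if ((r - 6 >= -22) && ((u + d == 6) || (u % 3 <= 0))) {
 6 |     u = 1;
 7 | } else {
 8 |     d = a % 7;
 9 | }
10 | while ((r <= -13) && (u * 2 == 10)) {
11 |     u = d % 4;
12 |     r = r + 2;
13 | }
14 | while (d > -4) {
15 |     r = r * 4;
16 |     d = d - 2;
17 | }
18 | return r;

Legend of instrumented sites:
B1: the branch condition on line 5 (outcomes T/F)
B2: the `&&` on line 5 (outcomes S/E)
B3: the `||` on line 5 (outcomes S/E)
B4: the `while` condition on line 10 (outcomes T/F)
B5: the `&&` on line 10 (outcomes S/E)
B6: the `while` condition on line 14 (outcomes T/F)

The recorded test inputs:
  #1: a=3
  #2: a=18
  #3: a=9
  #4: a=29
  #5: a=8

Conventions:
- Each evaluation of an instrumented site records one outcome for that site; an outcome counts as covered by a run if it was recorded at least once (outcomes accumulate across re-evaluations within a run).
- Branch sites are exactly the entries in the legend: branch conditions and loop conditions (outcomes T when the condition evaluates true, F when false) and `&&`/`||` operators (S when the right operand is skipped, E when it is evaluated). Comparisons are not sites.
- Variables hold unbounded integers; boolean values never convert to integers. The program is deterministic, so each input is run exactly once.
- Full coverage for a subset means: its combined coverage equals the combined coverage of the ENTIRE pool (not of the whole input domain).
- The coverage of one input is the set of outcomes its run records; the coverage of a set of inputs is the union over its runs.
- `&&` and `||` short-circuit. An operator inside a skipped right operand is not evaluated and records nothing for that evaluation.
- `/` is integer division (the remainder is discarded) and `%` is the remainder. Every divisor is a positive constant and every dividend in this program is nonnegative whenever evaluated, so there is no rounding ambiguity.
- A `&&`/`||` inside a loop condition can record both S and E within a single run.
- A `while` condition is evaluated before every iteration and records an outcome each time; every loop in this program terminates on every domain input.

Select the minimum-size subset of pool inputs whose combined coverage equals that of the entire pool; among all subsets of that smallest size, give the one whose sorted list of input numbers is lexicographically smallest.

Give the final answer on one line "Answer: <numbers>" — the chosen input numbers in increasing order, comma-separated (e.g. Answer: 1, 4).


input #1, a=3: outcomes B1=T, B2=E, B3=E, B4=F, B5=S, B6=T, B6=F
input #2, a=18: outcomes B1=T, B2=E, B3=S, B4=F, B5=E, B6=T, B6=F
input #3, a=9: outcomes B1=F, B2=E, B3=E, B4=F, B5=S, B6=T, B6=F
input #4, a=29: outcomes B1=F, B2=S, B4=F, B5=E, B6=T, B6=F
input #5, a=8: outcomes B1=F, B2=E, B3=E, B4=F, B5=S, B6=T, B6=F
pool-wide coverage (11 outcomes): B1=T, B1=F, B2=S, B2=E, B3=S, B3=E, B4=F, B5=S, B5=E, B6=T, B6=F
every size-1 subset falls short of the 11 outcomes (best: 7/11)
every size-2 subset falls short of the 11 outcomes (best: 10/11)
size 3: inputs {1, 2, 4} cover all 11 outcomes, and no lexicographically smaller subset of this size does
Answer: 1, 2, 4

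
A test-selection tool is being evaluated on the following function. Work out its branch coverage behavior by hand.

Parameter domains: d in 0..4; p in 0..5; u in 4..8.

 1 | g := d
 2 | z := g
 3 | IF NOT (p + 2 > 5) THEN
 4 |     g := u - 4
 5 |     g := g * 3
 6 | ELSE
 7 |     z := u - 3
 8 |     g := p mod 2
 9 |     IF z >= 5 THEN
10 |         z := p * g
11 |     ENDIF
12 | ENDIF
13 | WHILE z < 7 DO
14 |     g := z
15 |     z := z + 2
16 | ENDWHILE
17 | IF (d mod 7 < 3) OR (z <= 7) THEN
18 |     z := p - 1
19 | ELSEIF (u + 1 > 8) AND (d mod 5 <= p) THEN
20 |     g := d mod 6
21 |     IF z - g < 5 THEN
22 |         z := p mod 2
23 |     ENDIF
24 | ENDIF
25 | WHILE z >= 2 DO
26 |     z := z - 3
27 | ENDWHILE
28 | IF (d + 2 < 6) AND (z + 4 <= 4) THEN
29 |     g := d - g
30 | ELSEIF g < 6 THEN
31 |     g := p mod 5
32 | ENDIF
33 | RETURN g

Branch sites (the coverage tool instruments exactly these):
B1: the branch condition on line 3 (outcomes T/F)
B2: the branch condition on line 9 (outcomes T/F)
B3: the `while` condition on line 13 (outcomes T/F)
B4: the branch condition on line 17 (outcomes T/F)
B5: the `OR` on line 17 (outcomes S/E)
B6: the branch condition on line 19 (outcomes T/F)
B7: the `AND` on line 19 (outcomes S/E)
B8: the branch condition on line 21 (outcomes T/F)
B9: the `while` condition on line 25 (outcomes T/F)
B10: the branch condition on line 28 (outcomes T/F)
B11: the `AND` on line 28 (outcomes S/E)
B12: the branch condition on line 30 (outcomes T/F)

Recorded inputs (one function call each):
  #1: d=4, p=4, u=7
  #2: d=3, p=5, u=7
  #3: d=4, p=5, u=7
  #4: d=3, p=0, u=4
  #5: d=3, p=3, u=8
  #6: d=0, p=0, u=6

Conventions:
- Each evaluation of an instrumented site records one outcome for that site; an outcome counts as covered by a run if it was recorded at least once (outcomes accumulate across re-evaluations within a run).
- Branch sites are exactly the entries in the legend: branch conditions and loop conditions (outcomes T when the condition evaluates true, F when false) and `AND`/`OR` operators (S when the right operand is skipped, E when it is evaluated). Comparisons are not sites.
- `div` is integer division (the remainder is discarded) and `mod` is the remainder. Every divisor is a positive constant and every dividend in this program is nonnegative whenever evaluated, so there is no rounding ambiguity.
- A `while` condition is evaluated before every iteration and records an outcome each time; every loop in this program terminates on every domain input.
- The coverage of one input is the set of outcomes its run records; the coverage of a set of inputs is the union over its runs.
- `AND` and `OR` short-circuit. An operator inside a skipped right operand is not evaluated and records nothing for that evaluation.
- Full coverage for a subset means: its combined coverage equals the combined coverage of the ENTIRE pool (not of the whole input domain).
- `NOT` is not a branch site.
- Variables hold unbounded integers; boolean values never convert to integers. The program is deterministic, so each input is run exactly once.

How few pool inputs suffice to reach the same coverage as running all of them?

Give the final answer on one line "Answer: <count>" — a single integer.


test 1 (d=4, p=4, u=7) hits B1=F, B2=F, B3=T, B3=F, B4=F, B5=E, B6=F, B7=S, B9=T, B9=F, B10=F, B11=S, B12=F
test 2 (d=3, p=5, u=7) hits B1=F, B2=F, B3=T, B3=F, B4=F, B5=E, B6=F, B7=S, B9=T, B9=F, B10=T, B11=E
test 3 (d=4, p=5, u=7) hits B1=F, B2=F, B3=T, B3=F, B4=F, B5=E, B6=F, B7=S, B9=T, B9=F, B10=F, B11=S, B12=F
test 4 (d=3, p=0, u=4) hits B1=T, B3=T, B3=F, B4=T, B5=E, B9=F, B10=T, B11=E
test 5 (d=3, p=3, u=8) hits B1=T, B3=T, B3=F, B4=T, B5=E, B9=T, B9=F, B10=T, B11=E
test 6 (d=0, p=0, u=6) hits B1=T, B3=T, B3=F, B4=T, B5=S, B9=F, B10=T, B11=E
pool-wide coverage (18 outcomes): B1=T, B1=F, B2=F, B3=T, B3=F, B4=T, B4=F, B5=S, B5=E, B6=F, B7=S, B9=T, B9=F, B10=T, B10=F, B11=S, B11=E, B12=F
every size-1 subset falls short of the 18 outcomes (best: 13/18)
inputs {1, 6} (size 2) cover everything; no size-2 subset with a lexicographically smaller index list covers all 18
Answer: 2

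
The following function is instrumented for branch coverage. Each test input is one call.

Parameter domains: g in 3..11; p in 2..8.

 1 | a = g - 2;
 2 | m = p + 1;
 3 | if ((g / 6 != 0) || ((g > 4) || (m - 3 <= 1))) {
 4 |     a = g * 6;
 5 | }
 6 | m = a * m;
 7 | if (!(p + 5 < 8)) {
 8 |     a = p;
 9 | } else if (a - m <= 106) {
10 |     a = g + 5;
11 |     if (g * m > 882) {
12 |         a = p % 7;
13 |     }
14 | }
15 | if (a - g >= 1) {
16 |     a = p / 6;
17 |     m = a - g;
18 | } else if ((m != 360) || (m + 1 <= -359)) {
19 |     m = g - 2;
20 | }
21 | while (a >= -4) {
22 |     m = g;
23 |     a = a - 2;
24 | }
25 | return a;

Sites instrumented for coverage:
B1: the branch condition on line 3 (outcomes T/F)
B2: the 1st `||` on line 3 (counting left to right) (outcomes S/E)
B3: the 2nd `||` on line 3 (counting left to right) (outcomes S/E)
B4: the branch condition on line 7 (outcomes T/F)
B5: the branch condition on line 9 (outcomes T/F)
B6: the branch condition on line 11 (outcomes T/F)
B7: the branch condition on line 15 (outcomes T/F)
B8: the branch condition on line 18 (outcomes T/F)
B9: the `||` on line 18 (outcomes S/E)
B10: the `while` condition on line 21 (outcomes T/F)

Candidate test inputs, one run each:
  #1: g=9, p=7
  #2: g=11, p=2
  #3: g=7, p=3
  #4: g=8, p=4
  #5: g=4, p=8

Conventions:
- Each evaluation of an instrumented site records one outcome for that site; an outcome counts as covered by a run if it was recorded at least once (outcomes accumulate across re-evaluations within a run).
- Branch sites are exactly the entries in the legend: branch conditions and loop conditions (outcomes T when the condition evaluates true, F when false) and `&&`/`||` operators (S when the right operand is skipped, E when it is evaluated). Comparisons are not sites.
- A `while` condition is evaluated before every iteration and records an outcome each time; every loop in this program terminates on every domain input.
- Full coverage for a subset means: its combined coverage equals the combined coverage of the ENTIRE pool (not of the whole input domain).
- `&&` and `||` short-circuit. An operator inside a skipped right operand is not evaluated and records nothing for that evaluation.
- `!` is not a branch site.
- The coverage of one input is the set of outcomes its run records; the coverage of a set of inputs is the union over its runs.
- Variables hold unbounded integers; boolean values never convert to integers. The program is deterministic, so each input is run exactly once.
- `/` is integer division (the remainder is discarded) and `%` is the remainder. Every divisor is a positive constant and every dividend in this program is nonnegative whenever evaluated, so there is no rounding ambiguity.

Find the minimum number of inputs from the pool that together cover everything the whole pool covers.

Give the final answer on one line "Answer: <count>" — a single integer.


run #1 (g=9, p=7) runs B2->S, B1->T, B4->T, B7->F, B9->S, B8->T, B10->T, B10->T, B10->T, B10->T, B10->T, B10->T, B10->F; records B1=T, B2=S, B4=T, B7=F, B8=T, B9=S, B10=T, B10=F
run #2 (g=11, p=2) runs B2->S, B1->T, B4->F, B5->T, B6->T, B7->F, B9->S, B8->T, B10->T, B10->T, B10->T, B10->T, B10->F; records B1=T, B2=S, B4=F, B5=T, B6=T, B7=F, B8=T, B9=S, B10=T, B10=F
run #3 (g=7, p=3) runs B2->S, B1->T, B4->T, B7->F, B9->S, B8->T, B10->T, B10->T, B10->T, B10->T, B10->F; records B1=T, B2=S, B4=T, B7=F, B8=T, B9=S, B10=T, B10=F
run #4 (g=8, p=4) runs B2->S, B1->T, B4->T, B7->F, B9->S, B8->T, B10->T, B10->T, B10->T, B10->T, B10->T, B10->F; records B1=T, B2=S, B4=T, B7=F, B8=T, B9=S, B10=T, B10=F
run #5 (g=4, p=8) runs B2->E, B3->E, B1->F, B4->T, B7->T, B10->T, B10->T, B10->T, B10->F; records B1=F, B2=E, B3=E, B4=T, B7=T, B10=T, B10=F
the full pool covers 15 outcomes: B1=T, B1=F, B2=S, B2=E, B3=E, B4=T, B4=F, B5=T, B6=T, B7=T, B7=F, B8=T, B9=S, B10=T, B10=F
no size-1 subset reaches all 15 outcomes (best union: 10/15)
the canonical winner is {2, 5}: size 2, full 15-outcome coverage, earliest index list among size-2 covers
Answer: 2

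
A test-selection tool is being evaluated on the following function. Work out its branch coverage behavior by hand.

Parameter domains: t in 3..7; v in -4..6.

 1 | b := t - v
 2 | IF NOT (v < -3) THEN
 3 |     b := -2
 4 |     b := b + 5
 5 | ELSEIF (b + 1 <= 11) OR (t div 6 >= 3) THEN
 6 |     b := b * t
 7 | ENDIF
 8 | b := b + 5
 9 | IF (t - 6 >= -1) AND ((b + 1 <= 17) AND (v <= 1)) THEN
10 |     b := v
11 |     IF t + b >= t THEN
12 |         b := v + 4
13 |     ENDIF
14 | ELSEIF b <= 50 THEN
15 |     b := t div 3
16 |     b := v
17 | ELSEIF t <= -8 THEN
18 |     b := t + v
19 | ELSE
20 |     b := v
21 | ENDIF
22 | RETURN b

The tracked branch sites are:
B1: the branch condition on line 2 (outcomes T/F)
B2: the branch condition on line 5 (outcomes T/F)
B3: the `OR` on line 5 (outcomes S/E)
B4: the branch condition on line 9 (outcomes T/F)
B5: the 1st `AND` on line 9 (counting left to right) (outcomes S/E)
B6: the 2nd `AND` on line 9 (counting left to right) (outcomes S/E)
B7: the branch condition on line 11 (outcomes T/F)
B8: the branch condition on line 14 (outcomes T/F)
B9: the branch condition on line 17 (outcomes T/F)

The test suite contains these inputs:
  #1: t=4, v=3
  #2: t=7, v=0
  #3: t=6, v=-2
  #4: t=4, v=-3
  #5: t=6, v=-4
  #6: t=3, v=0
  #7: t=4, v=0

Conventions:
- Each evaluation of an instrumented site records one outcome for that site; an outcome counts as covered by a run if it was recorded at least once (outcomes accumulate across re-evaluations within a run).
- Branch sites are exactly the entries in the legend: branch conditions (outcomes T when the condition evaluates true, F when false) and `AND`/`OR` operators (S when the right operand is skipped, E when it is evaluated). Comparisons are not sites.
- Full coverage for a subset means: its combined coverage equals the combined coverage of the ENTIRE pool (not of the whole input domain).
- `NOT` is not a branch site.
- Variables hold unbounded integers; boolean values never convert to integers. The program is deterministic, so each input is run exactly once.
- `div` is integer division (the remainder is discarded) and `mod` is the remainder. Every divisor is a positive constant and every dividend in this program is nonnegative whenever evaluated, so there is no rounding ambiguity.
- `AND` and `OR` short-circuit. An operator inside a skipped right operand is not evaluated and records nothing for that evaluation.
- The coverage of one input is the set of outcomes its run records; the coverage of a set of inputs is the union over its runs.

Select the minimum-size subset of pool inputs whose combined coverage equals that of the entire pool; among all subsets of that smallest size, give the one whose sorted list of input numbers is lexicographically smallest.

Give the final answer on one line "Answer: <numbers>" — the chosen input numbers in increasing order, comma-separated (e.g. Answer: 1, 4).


input #1, t=4, v=3: outcomes B1=T, B4=F, B5=S, B8=T
input #2, t=7, v=0: outcomes B1=T, B4=T, B5=E, B6=E, B7=T
input #3, t=6, v=-2: outcomes B1=T, B4=T, B5=E, B6=E, B7=F
input #4, t=4, v=-3: outcomes B1=T, B4=F, B5=S, B8=T
input #5, t=6, v=-4: outcomes B1=F, B2=T, B3=S, B4=F, B5=E, B6=S, B8=F, B9=F
input #6, t=3, v=0: outcomes B1=T, B4=F, B5=S, B8=T
input #7, t=4, v=0: outcomes B1=T, B4=F, B5=S, B8=T
union over all inputs: B1=T, B1=F, B2=T, B3=S, B4=T, B4=F, B5=S, B5=E, B6=S, B6=E, B7=T, B7=F, B8=T, B8=F, B9=F (15 outcomes)
checked all size-1 subsets: none covers 15 outcomes (max 8/15)
checked all size-2 subsets: none covers 15 outcomes (max 12/15)
checked all size-3 subsets: none covers 15 outcomes (max 14/15)
inputs {1, 2, 3, 5} (size 4) cover everything; no size-4 subset with a lexicographically smaller index list covers all 15
Answer: 1, 2, 3, 5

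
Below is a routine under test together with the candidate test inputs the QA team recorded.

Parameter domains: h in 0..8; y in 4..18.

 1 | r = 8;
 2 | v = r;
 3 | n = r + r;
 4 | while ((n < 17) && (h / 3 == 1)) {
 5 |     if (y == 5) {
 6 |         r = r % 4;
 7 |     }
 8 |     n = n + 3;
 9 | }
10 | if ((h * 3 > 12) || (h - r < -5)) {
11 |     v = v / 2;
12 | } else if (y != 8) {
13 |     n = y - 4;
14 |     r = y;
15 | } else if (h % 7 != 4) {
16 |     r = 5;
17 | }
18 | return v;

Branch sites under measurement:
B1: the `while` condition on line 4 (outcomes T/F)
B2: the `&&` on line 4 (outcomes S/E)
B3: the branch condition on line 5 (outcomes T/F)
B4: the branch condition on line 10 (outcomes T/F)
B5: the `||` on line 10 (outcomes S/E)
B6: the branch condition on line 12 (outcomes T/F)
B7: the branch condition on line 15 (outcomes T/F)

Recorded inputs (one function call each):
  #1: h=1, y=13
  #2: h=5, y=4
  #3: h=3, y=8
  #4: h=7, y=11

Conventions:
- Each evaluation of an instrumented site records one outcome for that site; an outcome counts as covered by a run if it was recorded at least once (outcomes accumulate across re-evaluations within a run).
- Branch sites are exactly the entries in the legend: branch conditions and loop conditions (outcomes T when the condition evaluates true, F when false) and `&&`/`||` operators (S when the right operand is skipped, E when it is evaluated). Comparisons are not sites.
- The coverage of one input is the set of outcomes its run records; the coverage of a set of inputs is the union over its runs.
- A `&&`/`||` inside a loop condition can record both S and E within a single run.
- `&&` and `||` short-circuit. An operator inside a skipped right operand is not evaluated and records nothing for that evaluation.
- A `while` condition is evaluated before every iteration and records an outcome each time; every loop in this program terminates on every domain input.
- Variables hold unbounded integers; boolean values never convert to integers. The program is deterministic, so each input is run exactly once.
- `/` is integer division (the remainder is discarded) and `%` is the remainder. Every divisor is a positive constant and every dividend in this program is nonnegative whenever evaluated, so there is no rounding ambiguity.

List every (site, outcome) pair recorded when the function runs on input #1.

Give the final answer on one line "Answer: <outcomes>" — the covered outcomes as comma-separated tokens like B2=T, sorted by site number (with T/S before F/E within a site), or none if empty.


Simulating input #1 (h=1, y=13) step by step:
  B2->E, B1->F, B5->E, B4->T
distinct outcomes covered: B1=F, B2=E, B4=T, B5=E
Answer: B1=F, B2=E, B4=T, B5=E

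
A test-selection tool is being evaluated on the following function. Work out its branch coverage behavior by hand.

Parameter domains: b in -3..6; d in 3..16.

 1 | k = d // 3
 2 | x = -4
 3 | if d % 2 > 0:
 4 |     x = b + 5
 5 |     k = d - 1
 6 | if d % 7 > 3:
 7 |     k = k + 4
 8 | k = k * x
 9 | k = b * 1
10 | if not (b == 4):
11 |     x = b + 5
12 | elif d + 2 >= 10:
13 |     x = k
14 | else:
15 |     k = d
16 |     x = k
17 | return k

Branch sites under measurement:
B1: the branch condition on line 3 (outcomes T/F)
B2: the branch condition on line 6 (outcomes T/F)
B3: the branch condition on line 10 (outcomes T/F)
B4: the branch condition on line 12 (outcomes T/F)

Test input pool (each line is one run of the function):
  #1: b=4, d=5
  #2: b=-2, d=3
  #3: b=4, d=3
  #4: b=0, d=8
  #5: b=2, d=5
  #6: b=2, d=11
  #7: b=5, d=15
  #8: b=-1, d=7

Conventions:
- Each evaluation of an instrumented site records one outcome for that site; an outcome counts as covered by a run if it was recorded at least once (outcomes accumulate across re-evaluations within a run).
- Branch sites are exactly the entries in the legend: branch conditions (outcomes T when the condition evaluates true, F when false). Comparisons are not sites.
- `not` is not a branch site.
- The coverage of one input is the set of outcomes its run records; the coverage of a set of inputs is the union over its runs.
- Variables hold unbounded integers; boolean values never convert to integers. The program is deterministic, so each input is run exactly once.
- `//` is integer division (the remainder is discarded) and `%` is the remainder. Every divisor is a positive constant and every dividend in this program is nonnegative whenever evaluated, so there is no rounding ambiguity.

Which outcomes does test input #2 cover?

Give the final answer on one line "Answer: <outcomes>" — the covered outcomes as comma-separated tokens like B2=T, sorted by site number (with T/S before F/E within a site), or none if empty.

Running input #2 (b=-2, d=3), event by event:
  B1->T, B2->F, B3->T
deduplicating events, the covered set is: B1=T, B2=F, B3=T

Answer: B1=T, B2=F, B3=T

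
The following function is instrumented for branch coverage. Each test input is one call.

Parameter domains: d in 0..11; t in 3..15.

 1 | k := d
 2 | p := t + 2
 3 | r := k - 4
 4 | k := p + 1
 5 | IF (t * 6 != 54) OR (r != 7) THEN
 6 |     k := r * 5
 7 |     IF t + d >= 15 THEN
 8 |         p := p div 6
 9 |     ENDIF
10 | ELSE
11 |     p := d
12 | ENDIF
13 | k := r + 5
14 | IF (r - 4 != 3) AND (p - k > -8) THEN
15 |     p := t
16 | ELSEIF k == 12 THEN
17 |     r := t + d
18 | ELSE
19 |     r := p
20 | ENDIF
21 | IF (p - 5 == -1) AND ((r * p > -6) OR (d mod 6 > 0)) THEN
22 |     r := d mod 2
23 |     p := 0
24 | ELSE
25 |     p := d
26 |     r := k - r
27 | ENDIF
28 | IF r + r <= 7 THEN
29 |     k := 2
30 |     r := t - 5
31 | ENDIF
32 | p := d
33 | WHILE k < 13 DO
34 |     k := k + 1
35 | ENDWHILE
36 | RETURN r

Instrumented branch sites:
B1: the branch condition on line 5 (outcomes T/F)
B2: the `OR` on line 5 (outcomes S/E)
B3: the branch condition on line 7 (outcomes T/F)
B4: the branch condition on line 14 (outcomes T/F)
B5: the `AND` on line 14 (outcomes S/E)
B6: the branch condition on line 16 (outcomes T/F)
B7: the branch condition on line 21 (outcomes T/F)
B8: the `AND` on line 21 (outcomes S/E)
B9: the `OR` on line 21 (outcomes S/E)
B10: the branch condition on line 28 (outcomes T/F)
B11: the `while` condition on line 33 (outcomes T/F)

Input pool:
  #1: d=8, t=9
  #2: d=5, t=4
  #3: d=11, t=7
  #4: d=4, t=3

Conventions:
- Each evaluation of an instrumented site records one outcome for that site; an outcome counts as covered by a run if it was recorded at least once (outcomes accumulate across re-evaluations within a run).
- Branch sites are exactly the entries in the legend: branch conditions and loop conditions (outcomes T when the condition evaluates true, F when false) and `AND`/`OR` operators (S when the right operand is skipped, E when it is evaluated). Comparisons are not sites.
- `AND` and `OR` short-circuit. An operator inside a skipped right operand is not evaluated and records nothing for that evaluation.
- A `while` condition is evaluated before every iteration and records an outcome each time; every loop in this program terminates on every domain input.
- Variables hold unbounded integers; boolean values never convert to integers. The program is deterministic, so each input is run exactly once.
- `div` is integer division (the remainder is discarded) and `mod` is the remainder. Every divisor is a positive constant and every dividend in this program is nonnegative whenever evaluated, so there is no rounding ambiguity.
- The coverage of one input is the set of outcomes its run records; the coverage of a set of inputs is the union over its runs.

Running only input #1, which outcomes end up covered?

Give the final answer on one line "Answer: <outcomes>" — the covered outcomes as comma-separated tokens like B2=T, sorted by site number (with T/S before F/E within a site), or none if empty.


Event log for input #1 (d=8, t=9):
  B2->E, B1->T, B3->T, B5->E, B4->F, B6->F, B8->S, B7->F, B10->F, B11->T
  B11->T, B11->T, B11->T, B11->F
deduplicating events, the covered set is: B1=T, B2=E, B3=T, B4=F, B5=E, B6=F, B7=F, B8=S, B10=F, B11=T, B11=F
Answer: B1=T, B2=E, B3=T, B4=F, B5=E, B6=F, B7=F, B8=S, B10=F, B11=T, B11=F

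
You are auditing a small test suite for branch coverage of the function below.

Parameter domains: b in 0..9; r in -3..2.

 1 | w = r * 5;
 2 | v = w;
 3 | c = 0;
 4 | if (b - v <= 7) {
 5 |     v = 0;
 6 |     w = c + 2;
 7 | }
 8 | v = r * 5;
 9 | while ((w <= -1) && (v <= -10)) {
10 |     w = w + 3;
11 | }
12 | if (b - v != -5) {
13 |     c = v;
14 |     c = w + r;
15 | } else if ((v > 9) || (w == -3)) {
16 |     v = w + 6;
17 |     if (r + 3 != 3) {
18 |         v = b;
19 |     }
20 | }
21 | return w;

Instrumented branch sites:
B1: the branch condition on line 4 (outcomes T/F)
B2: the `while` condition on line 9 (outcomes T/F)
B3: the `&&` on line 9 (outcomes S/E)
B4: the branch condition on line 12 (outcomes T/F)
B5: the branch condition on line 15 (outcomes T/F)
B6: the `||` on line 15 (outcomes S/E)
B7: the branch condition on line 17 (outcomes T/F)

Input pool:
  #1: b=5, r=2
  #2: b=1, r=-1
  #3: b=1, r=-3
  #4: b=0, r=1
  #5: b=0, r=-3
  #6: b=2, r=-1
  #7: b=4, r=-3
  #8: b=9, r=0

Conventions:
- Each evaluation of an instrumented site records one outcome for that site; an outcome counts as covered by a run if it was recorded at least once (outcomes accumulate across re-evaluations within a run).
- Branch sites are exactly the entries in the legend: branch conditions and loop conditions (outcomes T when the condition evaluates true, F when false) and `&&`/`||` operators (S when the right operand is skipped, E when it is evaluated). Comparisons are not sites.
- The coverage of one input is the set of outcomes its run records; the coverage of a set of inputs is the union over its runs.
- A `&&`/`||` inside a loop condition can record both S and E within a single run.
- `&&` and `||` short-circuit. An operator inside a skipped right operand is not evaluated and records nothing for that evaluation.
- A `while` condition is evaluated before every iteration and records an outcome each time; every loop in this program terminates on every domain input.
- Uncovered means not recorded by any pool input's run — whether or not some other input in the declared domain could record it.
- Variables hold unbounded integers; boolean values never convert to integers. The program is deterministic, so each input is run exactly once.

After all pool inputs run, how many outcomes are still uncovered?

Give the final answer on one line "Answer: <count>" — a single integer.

#1 (b=5, r=2) -> covered: B1=T, B2=F, B3=S, B4=F, B5=T, B6=S, B7=T
#2 (b=1, r=-1) -> covered: B1=T, B2=F, B3=S, B4=T
#3 (b=1, r=-3) -> covered: B1=F, B2=T, B2=F, B3=S, B3=E, B4=T
#4 (b=0, r=1) -> covered: B1=T, B2=F, B3=S, B4=F, B5=F, B6=E
#5 (b=0, r=-3) -> covered: B1=F, B2=T, B2=F, B3=S, B3=E, B4=T
#6 (b=2, r=-1) -> covered: B1=T, B2=F, B3=S, B4=T
#7 (b=4, r=-3) -> covered: B1=F, B2=T, B2=F, B3=S, B3=E, B4=T
#8 (b=9, r=0) -> covered: B1=F, B2=F, B3=S, B4=T
union over the pool: B1=T, B1=F, B2=T, B2=F, B3=S, B3=E, B4=T, B4=F, B5=T, B5=F, B6=S, B6=E, B7=T
uncovered (1 of 14): B7=F

Answer: 1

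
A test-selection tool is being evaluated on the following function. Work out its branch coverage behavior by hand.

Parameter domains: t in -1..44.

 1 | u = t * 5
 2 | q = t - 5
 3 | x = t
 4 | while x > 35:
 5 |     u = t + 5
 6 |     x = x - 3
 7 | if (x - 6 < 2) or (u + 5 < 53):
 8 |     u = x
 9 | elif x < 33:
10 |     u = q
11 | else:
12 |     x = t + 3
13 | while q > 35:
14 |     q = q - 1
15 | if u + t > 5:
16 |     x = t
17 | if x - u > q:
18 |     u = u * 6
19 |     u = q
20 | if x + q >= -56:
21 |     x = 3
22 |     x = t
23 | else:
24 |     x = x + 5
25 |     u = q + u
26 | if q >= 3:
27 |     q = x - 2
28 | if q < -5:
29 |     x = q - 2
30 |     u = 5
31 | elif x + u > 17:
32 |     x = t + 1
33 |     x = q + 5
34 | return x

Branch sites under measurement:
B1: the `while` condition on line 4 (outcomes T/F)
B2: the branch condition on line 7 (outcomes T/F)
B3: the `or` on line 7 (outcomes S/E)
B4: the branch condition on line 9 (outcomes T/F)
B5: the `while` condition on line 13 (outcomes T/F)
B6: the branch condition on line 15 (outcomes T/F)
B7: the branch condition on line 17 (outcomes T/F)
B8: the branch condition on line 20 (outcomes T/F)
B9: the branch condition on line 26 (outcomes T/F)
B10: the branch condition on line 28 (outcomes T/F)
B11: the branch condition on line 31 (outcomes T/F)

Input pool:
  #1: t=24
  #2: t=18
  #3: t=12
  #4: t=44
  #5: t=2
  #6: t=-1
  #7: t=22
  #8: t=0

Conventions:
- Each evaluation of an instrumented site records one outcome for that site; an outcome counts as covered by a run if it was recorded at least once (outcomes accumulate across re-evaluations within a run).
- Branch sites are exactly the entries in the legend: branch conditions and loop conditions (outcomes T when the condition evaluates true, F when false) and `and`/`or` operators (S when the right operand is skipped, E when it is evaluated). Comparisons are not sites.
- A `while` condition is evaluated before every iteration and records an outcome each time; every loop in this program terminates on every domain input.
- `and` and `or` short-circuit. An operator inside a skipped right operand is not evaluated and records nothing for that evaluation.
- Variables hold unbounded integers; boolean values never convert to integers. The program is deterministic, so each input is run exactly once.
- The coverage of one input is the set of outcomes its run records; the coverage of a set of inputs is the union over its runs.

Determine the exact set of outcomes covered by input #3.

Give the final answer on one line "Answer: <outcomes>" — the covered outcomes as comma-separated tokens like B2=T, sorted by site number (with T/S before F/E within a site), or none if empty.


Tracing the run of input #3 (t=12):
  B1->F, B3->E, B2->F, B4->T, B5->F, B6->T, B7->F, B8->T, B9->T, B10->F
  B11->T
deduplicating events, the covered set is: B1=F, B2=F, B3=E, B4=T, B5=F, B6=T, B7=F, B8=T, B9=T, B10=F, B11=T
Answer: B1=F, B2=F, B3=E, B4=T, B5=F, B6=T, B7=F, B8=T, B9=T, B10=F, B11=T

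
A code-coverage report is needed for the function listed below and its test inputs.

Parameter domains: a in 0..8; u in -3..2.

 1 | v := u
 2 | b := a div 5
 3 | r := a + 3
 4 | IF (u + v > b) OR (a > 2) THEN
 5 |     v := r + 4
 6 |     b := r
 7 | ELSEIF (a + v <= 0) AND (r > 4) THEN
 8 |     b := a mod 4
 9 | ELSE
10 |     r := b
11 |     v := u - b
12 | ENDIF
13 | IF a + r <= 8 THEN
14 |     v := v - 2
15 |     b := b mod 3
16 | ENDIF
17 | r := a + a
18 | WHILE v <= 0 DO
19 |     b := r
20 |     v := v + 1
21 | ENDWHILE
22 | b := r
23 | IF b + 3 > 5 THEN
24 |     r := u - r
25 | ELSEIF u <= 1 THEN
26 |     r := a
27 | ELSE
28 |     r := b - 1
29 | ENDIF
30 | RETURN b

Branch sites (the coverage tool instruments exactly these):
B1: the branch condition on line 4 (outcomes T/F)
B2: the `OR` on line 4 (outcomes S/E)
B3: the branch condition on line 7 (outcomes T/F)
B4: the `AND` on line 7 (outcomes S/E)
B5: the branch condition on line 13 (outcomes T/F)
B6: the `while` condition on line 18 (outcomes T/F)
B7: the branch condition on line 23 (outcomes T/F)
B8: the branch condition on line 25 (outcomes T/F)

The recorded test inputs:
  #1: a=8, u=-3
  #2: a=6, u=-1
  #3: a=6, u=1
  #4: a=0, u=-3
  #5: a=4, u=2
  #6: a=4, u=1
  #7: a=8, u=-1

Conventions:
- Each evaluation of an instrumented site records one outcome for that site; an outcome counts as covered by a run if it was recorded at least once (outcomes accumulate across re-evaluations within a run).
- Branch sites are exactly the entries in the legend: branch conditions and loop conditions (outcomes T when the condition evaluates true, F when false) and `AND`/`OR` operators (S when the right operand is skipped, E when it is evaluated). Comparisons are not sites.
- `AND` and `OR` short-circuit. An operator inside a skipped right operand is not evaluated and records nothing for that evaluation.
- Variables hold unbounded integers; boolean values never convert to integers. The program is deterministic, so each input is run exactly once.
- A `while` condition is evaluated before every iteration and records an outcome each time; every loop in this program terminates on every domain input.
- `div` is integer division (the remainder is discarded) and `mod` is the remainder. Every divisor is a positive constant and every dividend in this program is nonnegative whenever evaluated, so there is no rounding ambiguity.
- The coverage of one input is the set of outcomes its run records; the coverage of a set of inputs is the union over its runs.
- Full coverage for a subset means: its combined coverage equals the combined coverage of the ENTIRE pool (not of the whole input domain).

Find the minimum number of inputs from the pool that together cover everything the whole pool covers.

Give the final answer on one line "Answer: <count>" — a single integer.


test 1 (a=8, u=-3) fires B2->E, B1->T, B5->F, B6->F, B7->T; hits B1=T, B2=E, B5=F, B6=F, B7=T
test 2 (a=6, u=-1) fires B2->E, B1->T, B5->F, B6->F, B7->T; hits B1=T, B2=E, B5=F, B6=F, B7=T
test 3 (a=6, u=1) fires B2->S, B1->T, B5->F, B6->F, B7->T; hits B1=T, B2=S, B5=F, B6=F, B7=T
test 4 (a=0, u=-3) fires B2->E, B1->F, B4->E, B3->F, B5->T, B6->T, B6->T, B6->T, B6->T, B6->T, B6->T, B6->F, B7->F, B8->T; hits B1=F, B2=E, B3=F, B4=E, B5=T, B6=T, B6=F, B7=F, B8=T
test 5 (a=4, u=2) fires B2->S, B1->T, B5->F, B6->F, B7->T; hits B1=T, B2=S, B5=F, B6=F, B7=T
test 6 (a=4, u=1) fires B2->S, B1->T, B5->F, B6->F, B7->T; hits B1=T, B2=S, B5=F, B6=F, B7=T
test 7 (a=8, u=-1) fires B2->E, B1->T, B5->F, B6->F, B7->T; hits B1=T, B2=E, B5=F, B6=F, B7=T
union over all inputs: B1=T, B1=F, B2=S, B2=E, B3=F, B4=E, B5=T, B5=F, B6=T, B6=F, B7=T, B7=F, B8=T (13 outcomes)
size 1 is not enough: best union over all size-1 subsets is 9/13
the canonical winner is {3, 4}: size 2, full 13-outcome coverage, earliest index list among size-2 covers
Answer: 2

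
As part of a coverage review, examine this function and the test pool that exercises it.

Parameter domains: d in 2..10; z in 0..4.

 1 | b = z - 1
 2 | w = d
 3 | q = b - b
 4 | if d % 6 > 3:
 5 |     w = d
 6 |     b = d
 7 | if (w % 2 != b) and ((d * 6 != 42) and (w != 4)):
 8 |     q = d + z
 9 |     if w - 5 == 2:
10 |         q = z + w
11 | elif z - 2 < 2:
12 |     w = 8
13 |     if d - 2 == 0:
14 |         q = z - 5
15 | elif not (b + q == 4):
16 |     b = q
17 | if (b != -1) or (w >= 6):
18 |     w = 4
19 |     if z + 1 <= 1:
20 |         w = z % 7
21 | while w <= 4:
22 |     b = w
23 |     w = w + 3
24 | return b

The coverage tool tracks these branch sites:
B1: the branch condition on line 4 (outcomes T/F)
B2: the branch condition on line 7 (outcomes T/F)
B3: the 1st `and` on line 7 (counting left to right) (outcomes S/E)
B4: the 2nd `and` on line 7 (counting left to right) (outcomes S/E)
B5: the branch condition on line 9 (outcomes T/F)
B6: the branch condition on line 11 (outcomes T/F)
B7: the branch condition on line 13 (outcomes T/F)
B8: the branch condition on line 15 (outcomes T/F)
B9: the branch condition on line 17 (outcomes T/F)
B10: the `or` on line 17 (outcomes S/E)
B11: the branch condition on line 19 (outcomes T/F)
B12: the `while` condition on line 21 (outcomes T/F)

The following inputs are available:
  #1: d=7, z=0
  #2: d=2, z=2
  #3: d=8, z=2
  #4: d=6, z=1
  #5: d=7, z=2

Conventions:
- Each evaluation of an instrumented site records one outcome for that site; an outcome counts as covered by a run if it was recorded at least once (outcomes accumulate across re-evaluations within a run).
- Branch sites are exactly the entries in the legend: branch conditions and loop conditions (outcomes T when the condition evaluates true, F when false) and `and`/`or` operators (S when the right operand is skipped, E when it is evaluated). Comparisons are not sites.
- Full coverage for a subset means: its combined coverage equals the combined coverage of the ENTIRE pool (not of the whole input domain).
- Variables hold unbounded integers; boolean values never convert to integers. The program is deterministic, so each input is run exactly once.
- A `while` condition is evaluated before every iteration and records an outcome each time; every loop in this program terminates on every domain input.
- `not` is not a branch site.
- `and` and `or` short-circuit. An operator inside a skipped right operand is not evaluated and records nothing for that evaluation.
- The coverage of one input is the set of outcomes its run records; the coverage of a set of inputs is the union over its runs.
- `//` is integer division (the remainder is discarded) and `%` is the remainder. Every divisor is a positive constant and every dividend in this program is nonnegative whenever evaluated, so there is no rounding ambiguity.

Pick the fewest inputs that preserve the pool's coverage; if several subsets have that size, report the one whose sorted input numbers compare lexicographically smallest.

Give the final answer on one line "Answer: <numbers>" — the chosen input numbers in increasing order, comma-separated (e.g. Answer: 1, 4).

test 1 (d=7, z=0) fires B1->F, B3->E, B4->S, B2->F, B6->T, B7->F, B10->E, B9->T, B11->T, B12->T, B12->T, B12->F; hits B1=F, B2=F, B3=E, B4=S, B6=T, B7=F, B9=T, B10=E, B11=T, B12=T, B12=F
test 2 (d=2, z=2) fires B1->F, B3->E, B4->E, B2->T, B5->F, B10->S, B9->T, B11->F, B12->T, B12->F; hits B1=F, B2=T, B3=E, B4=E, B5=F, B9=T, B10=S, B11=F, B12=T, B12=F
test 3 (d=8, z=2) fires B1->F, B3->E, B4->E, B2->T, B5->F, B10->S, B9->T, B11->F, B12->T, B12->F; hits B1=F, B2=T, B3=E, B4=E, B5=F, B9=T, B10=S, B11=F, B12=T, B12=F
test 4 (d=6, z=1) fires B1->F, B3->S, B2->F, B6->T, B7->F, B10->S, B9->T, B11->F, B12->T, B12->F; hits B1=F, B2=F, B3=S, B6=T, B7=F, B9=T, B10=S, B11=F, B12=T, B12=F
test 5 (d=7, z=2) fires B1->F, B3->S, B2->F, B6->T, B7->F, B10->S, B9->T, B11->F, B12->T, B12->F; hits B1=F, B2=F, B3=S, B6=T, B7=F, B9=T, B10=S, B11=F, B12=T, B12=F
union over all inputs: B1=F, B2=T, B2=F, B3=S, B3=E, B4=S, B4=E, B5=F, B6=T, B7=F, B9=T, B10=S, B10=E, B11=T, B11=F, B12=T, B12=F (17 outcomes)
checked all size-1 subsets: none covers 17 outcomes (max 11/17)
checked all size-2 subsets: none covers 17 outcomes (max 16/17)
inputs {1, 2, 4} (size 3) cover everything; no size-3 subset with a lexicographically smaller index list covers all 17

Answer: 1, 2, 4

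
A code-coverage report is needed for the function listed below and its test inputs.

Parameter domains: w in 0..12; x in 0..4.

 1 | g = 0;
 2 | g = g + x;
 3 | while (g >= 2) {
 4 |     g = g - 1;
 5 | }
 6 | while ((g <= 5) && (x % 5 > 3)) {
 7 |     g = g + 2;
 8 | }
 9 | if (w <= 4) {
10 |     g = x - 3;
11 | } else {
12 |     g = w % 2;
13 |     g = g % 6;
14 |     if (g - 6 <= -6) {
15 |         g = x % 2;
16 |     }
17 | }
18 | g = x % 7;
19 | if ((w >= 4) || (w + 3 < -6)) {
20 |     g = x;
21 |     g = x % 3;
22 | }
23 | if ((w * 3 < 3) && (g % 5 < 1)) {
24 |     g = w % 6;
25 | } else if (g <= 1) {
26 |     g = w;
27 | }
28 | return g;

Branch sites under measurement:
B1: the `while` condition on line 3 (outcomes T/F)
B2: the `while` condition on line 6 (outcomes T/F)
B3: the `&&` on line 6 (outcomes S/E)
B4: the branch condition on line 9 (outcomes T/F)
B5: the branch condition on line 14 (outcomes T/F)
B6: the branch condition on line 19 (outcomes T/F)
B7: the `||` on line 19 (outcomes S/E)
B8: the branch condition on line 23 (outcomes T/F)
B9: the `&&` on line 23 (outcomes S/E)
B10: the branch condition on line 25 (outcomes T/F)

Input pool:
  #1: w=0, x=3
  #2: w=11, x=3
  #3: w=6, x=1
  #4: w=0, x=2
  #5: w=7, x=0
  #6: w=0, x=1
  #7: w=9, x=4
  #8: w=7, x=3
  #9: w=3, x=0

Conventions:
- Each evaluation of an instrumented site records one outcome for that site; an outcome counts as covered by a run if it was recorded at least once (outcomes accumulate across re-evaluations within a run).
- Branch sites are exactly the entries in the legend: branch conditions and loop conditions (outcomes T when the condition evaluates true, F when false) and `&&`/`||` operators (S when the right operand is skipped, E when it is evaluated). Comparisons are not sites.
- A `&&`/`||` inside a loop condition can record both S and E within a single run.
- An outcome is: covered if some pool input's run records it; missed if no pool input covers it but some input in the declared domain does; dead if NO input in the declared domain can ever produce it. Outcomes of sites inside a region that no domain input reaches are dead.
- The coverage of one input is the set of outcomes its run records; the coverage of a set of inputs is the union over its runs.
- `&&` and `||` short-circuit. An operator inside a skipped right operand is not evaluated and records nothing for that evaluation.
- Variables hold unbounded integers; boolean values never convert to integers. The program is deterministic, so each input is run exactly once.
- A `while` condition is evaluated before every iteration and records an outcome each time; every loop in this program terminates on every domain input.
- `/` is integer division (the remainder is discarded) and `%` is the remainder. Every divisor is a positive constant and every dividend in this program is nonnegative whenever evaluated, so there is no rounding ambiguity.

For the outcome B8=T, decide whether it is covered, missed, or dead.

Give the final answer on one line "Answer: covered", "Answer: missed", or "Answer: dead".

no pool input records B8=T
but domain input (w=0, x=0) does record it -> reachable, so missed

Answer: missed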